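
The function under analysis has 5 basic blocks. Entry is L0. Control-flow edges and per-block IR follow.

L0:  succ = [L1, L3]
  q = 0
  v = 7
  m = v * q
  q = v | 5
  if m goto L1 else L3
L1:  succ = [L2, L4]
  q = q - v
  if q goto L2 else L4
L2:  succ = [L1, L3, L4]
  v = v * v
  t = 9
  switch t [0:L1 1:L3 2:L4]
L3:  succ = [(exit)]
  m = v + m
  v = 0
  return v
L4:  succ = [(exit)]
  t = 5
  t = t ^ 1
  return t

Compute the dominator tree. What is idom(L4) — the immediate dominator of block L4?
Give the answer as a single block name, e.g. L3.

idom tree: L1←L0 L2←L1 L3←L0 L4←L1
Dom∩ at merges:
  L1: preds {L0,L2}: {L0} ∩ {L0,L1,L2} = {L0}; idom=L0
  L3: preds {L0,L2}: {L0} ∩ {L0,L1,L2} = {L0}; idom=L0
  L4: preds {L1,L2}: {L0,L1} ∩ {L0,L1,L2} = {L0,L1}; idom=L1

idom(L4) = L1

Answer: L1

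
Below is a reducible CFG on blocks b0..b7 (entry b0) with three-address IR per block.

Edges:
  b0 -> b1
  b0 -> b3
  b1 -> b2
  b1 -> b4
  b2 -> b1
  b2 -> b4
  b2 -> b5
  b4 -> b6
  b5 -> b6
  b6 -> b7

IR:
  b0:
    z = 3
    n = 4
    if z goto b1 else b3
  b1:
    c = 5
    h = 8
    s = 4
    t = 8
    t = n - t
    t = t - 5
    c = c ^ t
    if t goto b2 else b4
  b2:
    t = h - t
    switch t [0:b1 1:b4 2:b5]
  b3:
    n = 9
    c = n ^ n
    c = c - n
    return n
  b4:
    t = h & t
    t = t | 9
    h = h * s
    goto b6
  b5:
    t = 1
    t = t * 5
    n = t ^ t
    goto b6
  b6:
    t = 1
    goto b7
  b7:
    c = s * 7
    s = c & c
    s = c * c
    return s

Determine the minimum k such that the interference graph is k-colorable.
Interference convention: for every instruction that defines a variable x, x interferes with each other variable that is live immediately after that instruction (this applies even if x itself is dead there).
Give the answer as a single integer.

def/use:
  b0 def {n,z} use ∅
  b1 def {c,h,s,t} use {n}
  b2 def {t} use {h,t}
  b3 def {c,n} use ∅
  b4 def {h,t} use {h,s,t}
  b5 def {n,t} use ∅
  b6 def {t} use ∅
  b7 def {c,s} use {s}

Backward fixpoint:
  live b0: ∅→{n}
  live b1: {n}→{h,n,s,t}
  live b2: {h,n,s,t}→{h,n,s,t}
  live b3: ∅→∅
  live b4: {h,s,t}→{s}
  live b5: {s}→{s}
  live b6: {s}→{s}
  live b7: {s}→∅

Interfere edges:
  c — {h,n,s,t}
  h — {c,n,s,t}
  n — {c,h,s,t,z}
  s — {c,h,n,t}
  t — {c,h,n,s}
  z — {n}

Chromatic number:
  lower bound: {c,h,n,s,t} mutually conflict ⇒ χ ≥ 5
  5-colouring: c0={n}  c1={c,z}  c2={h}  c3={s}  c4={t}
  χ = 5

Answer: 5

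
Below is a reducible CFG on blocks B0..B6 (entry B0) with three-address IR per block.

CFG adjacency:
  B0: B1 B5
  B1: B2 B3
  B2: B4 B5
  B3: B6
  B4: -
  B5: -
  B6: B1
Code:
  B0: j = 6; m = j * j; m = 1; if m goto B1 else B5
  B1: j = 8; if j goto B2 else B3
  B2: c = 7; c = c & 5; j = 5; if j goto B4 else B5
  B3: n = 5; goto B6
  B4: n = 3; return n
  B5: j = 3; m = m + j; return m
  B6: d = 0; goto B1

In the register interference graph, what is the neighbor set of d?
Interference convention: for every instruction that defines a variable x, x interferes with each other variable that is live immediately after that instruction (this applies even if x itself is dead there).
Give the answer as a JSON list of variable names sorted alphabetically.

Block summaries:
  B0: {j,m} / ∅
  B1: {j} / ∅
  B2: {c,j} / ∅
  B3: {n} / ∅
  B4: {n} / ∅
  B5: {j,m} / {m}
  B6: {d} / ∅

Liveness:
  B0 li=∅ lo={m}
  B1 li={m} lo={m}
  B2 li={m} lo={m}
  B3 li={m} lo={m}
  B4 li=∅ lo=∅
  B5 li={m} lo=∅
  B6 li={m} lo={m}

Conflict graph:
  c — {m}
  d — {m}
  j — {m}
  m — {c,d,j,n}
  n — {m}

N(d) = ["m"]

Answer: ["m"]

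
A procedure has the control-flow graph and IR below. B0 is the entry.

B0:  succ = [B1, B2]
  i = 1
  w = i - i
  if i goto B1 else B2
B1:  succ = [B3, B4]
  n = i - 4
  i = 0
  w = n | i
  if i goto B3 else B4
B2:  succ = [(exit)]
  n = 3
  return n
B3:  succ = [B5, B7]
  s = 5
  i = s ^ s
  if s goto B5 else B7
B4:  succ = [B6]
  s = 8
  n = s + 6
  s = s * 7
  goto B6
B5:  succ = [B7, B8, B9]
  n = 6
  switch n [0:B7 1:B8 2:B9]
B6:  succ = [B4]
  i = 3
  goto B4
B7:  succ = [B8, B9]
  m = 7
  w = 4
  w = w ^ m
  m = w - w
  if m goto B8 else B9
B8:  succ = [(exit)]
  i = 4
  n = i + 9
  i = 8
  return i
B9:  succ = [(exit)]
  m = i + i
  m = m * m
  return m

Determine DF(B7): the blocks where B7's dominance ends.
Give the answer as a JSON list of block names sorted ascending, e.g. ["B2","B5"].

Answer: ["B8", "B9"]

Analysis:
idom tree: B1←B0 B2←B0 B3←B1 B4←B1 B5←B3 B6←B4 B7←B3 B8←B3 B9←B3
Dom at joins:
  B4: preds {B1,B6}: {B0,B1} ∩ {B0,B1,B4,B6} = {B0,B1}; idom=B1
  B7: preds {B3,B5}: {B0,B1,B3} ∩ {B0,B1,B3,B5} = {B0,B1,B3}; idom=B3
  B8: preds {B5,B7}: {B0,B1,B3,B5} ∩ {B0,B1,B3,B7} = {B0,B1,B3}; idom=B3
  B9: preds {B5,B7}: {B0,B1,B3,B5} ∩ {B0,B1,B3,B7} = {B0,B1,B3}; idom=B3

DF walk-up:
  join B4 pred B1: · stop@B1
  join B4 pred B6: B6→B4 stop@B1
  join B7 pred B3: · stop@B3
  join B7 pred B5: B5 stop@B3
  join B8 pred B5: B5 stop@B3
  join B8 pred B7: B7 stop@B3
  join B9 pred B5: B5 stop@B3
  join B9 pred B7: B7 stop@B3
  B0: DF=∅
  B1: DF=∅
  B2: DF=∅
  B3: DF=∅
  B4: DF={B4}
  B5: DF={B7,B8,B9}
  B6: DF={B4}
  B7: DF={B8,B9}
  B8: DF=∅
  B9: DF=∅

DF(B7) = ["B8", "B9"]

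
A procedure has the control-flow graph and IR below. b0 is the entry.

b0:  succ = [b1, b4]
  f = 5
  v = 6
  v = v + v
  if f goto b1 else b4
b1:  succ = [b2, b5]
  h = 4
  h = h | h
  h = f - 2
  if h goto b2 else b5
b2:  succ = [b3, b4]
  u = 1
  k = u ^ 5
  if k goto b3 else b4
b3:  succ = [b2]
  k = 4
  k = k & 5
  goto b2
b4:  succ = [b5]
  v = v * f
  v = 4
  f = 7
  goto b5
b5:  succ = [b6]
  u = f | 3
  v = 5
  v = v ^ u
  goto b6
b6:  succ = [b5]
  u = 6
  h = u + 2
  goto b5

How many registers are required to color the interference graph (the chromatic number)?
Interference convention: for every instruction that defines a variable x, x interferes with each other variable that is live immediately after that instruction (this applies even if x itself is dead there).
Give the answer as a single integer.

def/use:
  b0: {f,v} / ∅
  b1: {h} / {f}
  b2: {k,u} / ∅
  b3: {k} / ∅
  b4: {f,v} / {f,v}
  b5: {u,v} / {f}
  b6: {h,u} / ∅

Live sets:
  live b0: ∅→{f,v}
  live b1: {f,v}→{f,v}
  live b2: {f,v}→{f,v}
  live b3: {f,v}→{f,v}
  live b4: {f,v}→{f}
  live b5: {f}→{f}
  live b6: {f}→{f}

Interfere edges:
  f↔{h,k,u,v}
  h↔{f,v}
  k↔{f,v}
  u↔{f,v}
  v↔{f,h,k,u}

Registers:
  clique {f,h,v} ⇒ need ≥ 3
  assign f→R0 h→R2 k→R2 u→R2 v→R1 — no edge inside a register ⇒ χ ≤ 3
  χ = 3

Answer: 3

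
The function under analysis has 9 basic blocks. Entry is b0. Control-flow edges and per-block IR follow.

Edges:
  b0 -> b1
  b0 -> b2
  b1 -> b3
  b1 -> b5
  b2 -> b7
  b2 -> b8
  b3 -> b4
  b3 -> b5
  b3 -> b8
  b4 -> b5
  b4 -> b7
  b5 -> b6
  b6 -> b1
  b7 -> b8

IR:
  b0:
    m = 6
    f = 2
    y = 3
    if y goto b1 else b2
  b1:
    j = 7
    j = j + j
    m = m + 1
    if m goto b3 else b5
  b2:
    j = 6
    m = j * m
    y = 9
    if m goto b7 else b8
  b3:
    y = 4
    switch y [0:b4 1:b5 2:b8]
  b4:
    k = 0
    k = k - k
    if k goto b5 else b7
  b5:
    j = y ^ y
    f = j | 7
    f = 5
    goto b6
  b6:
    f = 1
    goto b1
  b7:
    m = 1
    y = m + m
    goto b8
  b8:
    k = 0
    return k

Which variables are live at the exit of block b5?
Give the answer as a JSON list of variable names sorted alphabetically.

def/use:
  b0: {f,m,y} / ∅
  b1: {j,m} / {m}
  b2: {j,m,y} / {m}
  b3: {y} / ∅
  b4: {k} / ∅
  b5: {f,j} / {y}
  b6: {f} / ∅
  b7: {m,y} / ∅
  b8: {k} / ∅

Backward fixpoint:
  b0: in=∅ out={m,y}
  b1: in={m,y} out={m,y}
  b2: in={m} out=∅
  b3: in={m} out={m,y}
  b4: in={m,y} out={m,y}
  b5: in={m,y} out={m,y}
  b6: in={m,y} out={m,y}
  b7: in=∅ out=∅
  b8: in=∅ out=∅

live-out(b5) = ["m", "y"]

Answer: ["m", "y"]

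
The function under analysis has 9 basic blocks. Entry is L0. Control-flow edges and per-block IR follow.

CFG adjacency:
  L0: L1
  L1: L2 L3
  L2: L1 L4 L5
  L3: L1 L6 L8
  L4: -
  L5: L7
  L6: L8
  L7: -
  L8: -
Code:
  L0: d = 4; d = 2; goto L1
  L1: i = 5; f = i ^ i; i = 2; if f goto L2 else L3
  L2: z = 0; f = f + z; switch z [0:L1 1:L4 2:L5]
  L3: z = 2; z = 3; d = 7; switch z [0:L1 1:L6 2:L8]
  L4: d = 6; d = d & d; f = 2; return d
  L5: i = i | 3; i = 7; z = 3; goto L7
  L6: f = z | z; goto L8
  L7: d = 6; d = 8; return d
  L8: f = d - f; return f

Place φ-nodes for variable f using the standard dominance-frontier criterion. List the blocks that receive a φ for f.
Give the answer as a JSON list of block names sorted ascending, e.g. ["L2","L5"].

idom tree: L1←L0 L2←L1 L3←L1 L4←L2 L5←L2 L6←L3 L7←L5 L8←L3
Dom at joins:
  L1: preds {L0,L2,L3}: {L0} ∩ {L0,L1,L2} ∩ {L0,L1,L3} = {L0}; idom=L0
  L8: preds {L3,L6}: {L0,L1,L3} ∩ {L0,L1,L3,L6} = {L0,L1,L3}; idom=L3

DF walk-up:
  L1←L0: walk · to L0
  L1←L2: walk L2→L1 to L0
  L1←L3: walk L3→L1 to L0
  L8←L3: walk · to L3
  L8←L6: walk L6 to L3
  L0 → ∅
  L1 → {L1}
  L2 → {L1}
  L3 → {L1}
  L4 → ∅
  L5 → ∅
  L6 → {L8}
  L7 → ∅
  L8 → ∅

φ for f: defs {L1,L2,L4,L6,L8}
  DF⁺ = {L1,L8}

Answer: ["L1", "L8"]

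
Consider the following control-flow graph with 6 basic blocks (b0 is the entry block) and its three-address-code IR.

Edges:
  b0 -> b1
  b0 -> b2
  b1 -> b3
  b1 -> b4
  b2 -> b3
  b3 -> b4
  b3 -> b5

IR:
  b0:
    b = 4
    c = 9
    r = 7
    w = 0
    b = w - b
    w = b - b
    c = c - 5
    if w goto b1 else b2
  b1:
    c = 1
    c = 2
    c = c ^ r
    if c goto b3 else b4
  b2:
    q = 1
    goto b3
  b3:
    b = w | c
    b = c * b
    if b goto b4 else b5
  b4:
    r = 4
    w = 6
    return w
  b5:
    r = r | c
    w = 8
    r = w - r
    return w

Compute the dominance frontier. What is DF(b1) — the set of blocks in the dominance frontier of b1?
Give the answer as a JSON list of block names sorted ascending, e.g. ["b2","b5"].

idom tree: b1←b0 b2←b0 b3←b0 b4←b0 b5←b3
Dom∩ at merges:
  b3: preds {b1,b2}: {b0,b1} ∩ {b0,b2} = {b0}; idom=b0
  b4: preds {b1,b3}: {b0,b1} ∩ {b0,b3} = {b0}; idom=b0

Frontier:
  join b3 pred b1: b1 stop@b0
  join b3 pred b2: b2 stop@b0
  join b4 pred b1: b1 stop@b0
  join b4 pred b3: b3 stop@b0
  DF(b0)=∅
  DF(b1)={b3,b4}
  DF(b2)={b3}
  DF(b3)={b4}
  DF(b4)=∅
  DF(b5)=∅

DF(b1) = ["b3", "b4"]

Answer: ["b3", "b4"]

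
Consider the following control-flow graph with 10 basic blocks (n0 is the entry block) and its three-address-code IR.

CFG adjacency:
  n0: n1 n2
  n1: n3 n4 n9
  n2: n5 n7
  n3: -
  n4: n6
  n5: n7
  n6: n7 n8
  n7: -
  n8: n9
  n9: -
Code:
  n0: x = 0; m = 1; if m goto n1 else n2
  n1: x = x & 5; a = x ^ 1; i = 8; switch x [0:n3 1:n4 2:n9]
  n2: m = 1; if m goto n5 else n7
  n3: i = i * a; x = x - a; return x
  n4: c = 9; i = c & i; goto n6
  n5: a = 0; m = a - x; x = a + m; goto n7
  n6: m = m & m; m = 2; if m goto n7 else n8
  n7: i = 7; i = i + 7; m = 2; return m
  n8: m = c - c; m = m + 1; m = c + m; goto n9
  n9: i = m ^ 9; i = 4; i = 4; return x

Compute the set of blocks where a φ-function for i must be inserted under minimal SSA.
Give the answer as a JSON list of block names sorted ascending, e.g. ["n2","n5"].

Answer: ["n7", "n9"]

Working:
idom tree: n1←n0 n2←n0 n3←n1 n4←n1 n5←n2 n6←n4 n7←n0 n8←n6 n9←n1
Join-block Dom:
  n7: preds {n2,n5,n6}: {n0,n2} ∩ {n0,n2,n5} ∩ {n0,n1,n4,n6} = {n0}; idom=n0
  n9: preds {n1,n8}: {n0,n1} ∩ {n0,n1,n4,n6,n8} = {n0,n1}; idom=n1

DF walk-up:
  n7←n2: walk n2 to n0
  n7←n5: walk n5→n2 to n0
  n7←n6: walk n6→n4→n1 to n0
  n9←n1: walk · to n1
  n9←n8: walk n8→n6→n4 to n1
  n0 → ∅
  n1 → {n7}
  n2 → {n7}
  n3 → ∅
  n4 → {n7,n9}
  n5 → {n7}
  n6 → {n7,n9}
  n7 → ∅
  n8 → {n9}
  n9 → ∅

φ for i: defs {n1,n3,n4,n7,n9}
  DF⁺ = {n7,n9}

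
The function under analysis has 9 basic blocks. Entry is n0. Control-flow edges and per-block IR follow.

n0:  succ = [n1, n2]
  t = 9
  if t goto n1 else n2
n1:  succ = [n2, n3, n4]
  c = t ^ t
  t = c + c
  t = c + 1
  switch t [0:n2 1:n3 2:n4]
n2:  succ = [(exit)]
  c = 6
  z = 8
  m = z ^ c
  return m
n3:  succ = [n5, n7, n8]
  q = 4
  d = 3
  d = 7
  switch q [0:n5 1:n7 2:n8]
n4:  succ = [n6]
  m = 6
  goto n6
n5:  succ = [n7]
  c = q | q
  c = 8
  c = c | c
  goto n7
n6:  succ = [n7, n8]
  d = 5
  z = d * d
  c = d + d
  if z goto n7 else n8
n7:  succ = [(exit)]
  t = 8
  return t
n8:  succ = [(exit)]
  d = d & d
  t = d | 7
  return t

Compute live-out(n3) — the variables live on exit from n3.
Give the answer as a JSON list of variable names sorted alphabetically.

Answer: ["d", "q"]

Analysis:
Per-block:
  n0: def={t} ue=∅
  n1: def={c,t} ue={t}
  n2: def={c,m,z} ue=∅
  n3: def={d,q} ue=∅
  n4: def={m} ue=∅
  n5: def={c} ue={q}
  n6: def={c,d,z} ue=∅
  n7: def={t} ue=∅
  n8: def={d,t} ue={d}

Backward fixpoint:
  n0: in=∅ out={t}
  n1: in={t} out=∅
  n2: in=∅ out=∅
  n3: in=∅ out={d,q}
  n4: in=∅ out=∅
  n5: in={q} out=∅
  n6: in=∅ out={d}
  n7: in=∅ out=∅
  n8: in={d} out=∅

live-out(n3) = ["d", "q"]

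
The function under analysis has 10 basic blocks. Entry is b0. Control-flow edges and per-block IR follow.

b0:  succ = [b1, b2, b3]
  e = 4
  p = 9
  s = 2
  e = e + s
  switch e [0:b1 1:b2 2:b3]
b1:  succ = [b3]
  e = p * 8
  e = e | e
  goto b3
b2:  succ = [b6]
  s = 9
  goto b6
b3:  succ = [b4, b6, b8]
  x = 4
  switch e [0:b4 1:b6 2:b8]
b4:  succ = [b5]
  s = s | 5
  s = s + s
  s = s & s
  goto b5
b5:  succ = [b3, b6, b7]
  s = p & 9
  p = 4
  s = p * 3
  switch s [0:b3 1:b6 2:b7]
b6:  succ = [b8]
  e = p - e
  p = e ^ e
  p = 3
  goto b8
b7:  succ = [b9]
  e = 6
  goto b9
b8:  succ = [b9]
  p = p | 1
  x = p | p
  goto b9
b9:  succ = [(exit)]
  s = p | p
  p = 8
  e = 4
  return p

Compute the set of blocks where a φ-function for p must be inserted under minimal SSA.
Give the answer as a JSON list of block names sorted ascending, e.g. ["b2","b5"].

Answer: ["b3", "b6", "b8", "b9"]

Working:
idom tree: b1←b0 b2←b0 b3←b0 b4←b3 b5←b4 b6←b0 b7←b5 b8←b0 b9←b0
Join-block Dom:
  b3: preds {b0,b1,b5}: {b0} ∩ {b0,b1} ∩ {b0,b3,b4,b5} = {b0}; idom=b0
  b6: preds {b2,b3,b5}: {b0,b2} ∩ {b0,b3} ∩ {b0,b3,b4,b5} = {b0}; idom=b0
  b8: preds {b3,b6}: {b0,b3} ∩ {b0,b6} = {b0}; idom=b0
  b9: preds {b7,b8}: {b0,b3,b4,b5,b7} ∩ {b0,b8} = {b0}; idom=b0

DF walk-up:
  b3←b0: walk · to b0
  b3←b1: walk b1 to b0
  b3←b5: walk b5→b4→b3 to b0
  b6←b2: walk b2 to b0
  b6←b3: walk b3 to b0
  b6←b5: walk b5→b4→b3 to b0
  b8←b3: walk b3 to b0
  b8←b6: walk b6 to b0
  b9←b7: walk b7→b5→b4→b3 to b0
  b9←b8: walk b8 to b0
  DF(b0)=∅
  DF(b1)={b3}
  DF(b2)={b6}
  DF(b3)={b3,b6,b8,b9}
  DF(b4)={b3,b6,b9}
  DF(b5)={b3,b6,b9}
  DF(b6)={b8}
  DF(b7)={b9}
  DF(b8)={b9}
  DF(b9)=∅

φ for p: defs {b0,b5,b6,b8,b9}
  DF⁺ = {b3,b6,b8,b9}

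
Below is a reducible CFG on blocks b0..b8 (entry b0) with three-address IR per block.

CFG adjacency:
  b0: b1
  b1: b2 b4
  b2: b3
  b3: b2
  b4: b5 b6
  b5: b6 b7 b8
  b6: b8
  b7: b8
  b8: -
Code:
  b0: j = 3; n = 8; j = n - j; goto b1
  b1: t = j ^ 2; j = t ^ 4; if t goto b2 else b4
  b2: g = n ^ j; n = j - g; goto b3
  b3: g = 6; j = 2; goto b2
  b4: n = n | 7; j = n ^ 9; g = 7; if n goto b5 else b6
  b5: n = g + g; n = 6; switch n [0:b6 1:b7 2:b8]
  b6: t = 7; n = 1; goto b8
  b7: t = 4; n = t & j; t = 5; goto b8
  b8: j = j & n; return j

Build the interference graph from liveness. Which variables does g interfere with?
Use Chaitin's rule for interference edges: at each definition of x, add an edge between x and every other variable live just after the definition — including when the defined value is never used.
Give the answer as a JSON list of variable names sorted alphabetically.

Answer: ["j", "n"]

Working:
def/use:
  b0: {j,n} / ∅
  b1: {j,t} / {j}
  b2: {g,n} / {j,n}
  b3: {g,j} / ∅
  b4: {g,j,n} / {n}
  b5: {n} / {g}
  b6: {n,t} / ∅
  b7: {n,t} / {j}
  b8: {j} / {j,n}

Backward fixpoint:
  b0 li=∅ lo={j,n}
  b1 li={j,n} lo={j,n}
  b2 li={j,n} lo={n}
  b3 li={n} lo={j,n}
  b4 li={n} lo={g,j}
  b5 li={g,j} lo={j,n}
  b6 li={j} lo={j,n}
  b7 li={j} lo={j,n}
  b8 li={j,n} lo=∅

Interference:
  g — {j,n}
  j — {g,n,t}
  n — {g,j,t}
  t — {j,n}

N(g) = ["j", "n"]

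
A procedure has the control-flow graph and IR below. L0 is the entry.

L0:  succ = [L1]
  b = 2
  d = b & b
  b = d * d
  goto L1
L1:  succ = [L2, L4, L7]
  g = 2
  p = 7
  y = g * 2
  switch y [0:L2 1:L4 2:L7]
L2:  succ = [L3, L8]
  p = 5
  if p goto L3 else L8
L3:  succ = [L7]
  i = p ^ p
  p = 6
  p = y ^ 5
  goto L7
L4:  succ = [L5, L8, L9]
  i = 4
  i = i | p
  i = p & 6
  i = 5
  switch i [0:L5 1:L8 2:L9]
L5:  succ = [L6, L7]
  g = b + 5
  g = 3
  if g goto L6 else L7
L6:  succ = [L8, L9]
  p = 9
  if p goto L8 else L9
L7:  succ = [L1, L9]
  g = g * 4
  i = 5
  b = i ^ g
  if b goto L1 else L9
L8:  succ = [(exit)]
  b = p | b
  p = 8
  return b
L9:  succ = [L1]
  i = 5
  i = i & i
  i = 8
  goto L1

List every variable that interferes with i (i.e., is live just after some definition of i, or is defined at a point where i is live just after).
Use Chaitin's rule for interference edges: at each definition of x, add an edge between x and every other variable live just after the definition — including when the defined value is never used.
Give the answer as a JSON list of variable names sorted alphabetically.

Answer: ["b", "g", "p", "y"]

Working:
def/use:
  L0: {b,d} / ∅
  L1: {g,p,y} / ∅
  L2: {p} / ∅
  L3: {i,p} / {p,y}
  L4: {i} / {p}
  L5: {g} / {b}
  L6: {p} / ∅
  L7: {b,g,i} / {g}
  L8: {b,p} / {b,p}
  L9: {i} / ∅

Liveness:
  L0 li=∅ lo={b}
  L1 li={b} lo={b,g,p,y}
  L2 li={b,g,y} lo={b,g,p,y}
  L3 li={g,p,y} lo={g}
  L4 li={b,p} lo={b,p}
  L5 li={b} lo={b,g}
  L6 li={b} lo={b,p}
  L7 li={g} lo={b}
  L8 li={b,p} lo=∅
  L9 li={b} lo={b}

Interference:
  b: {g,i,p,y}
  d: ∅
  g: {b,i,p,y}
  i: {b,g,p,y}
  p: {b,g,i,y}
  y: {b,g,i,p}

N(i) = ["b", "g", "p", "y"]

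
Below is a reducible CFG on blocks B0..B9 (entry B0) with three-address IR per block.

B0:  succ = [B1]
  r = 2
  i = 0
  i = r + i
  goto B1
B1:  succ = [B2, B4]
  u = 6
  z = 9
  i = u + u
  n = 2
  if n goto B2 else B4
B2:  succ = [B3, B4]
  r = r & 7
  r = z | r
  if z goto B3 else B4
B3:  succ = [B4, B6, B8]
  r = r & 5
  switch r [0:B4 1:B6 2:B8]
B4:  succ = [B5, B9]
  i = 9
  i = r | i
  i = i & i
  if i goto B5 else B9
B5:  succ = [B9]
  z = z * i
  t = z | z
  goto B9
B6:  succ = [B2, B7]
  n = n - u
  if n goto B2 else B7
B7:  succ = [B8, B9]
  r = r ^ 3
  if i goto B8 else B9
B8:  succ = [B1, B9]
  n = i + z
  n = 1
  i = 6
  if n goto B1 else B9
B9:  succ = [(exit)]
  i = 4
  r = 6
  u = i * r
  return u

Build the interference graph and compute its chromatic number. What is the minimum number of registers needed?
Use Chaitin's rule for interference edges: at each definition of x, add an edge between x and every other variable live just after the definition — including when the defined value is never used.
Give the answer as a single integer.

Per-block:
  B0: {i,r} / ∅
  B1: {i,n,u,z} / ∅
  B2: {r} / {r,z}
  B3: {r} / {r}
  B4: {i} / {r}
  B5: {t,z} / {i,z}
  B6: {n} / {n,u}
  B7: {r} / {i,r}
  B8: {i,n} / {i,z}
  B9: {i,r,u} / ∅

Liveness:
  live B0: ∅→{r}
  live B1: {r}→{i,n,r,u,z}
  live B2: {i,n,r,u,z}→{i,n,r,u,z}
  live B3: {i,n,r,u,z}→{i,n,r,u,z}
  live B4: {r,z}→{i,z}
  live B5: {i,z}→∅
  live B6: {i,n,r,u,z}→{i,n,r,u,z}
  live B7: {i,r,z}→{i,r,z}
  live B8: {i,r,z}→{r}
  live B9: ∅→∅

Interfere edges:
  i: {n,r,u,z}
  n: {i,r,u,z}
  r: {i,n,u,z}
  t: ∅
  u: {i,n,r,z}
  z: {i,n,r,u}

Registers:
  clique {i,n,r,u,z} ⇒ need ≥ 5
  assign i→c0 n→c1 r→c2 t→c0 u→c3 z→c4 — no edge inside a register ⇒ χ ≤ 5
  χ = 5

Answer: 5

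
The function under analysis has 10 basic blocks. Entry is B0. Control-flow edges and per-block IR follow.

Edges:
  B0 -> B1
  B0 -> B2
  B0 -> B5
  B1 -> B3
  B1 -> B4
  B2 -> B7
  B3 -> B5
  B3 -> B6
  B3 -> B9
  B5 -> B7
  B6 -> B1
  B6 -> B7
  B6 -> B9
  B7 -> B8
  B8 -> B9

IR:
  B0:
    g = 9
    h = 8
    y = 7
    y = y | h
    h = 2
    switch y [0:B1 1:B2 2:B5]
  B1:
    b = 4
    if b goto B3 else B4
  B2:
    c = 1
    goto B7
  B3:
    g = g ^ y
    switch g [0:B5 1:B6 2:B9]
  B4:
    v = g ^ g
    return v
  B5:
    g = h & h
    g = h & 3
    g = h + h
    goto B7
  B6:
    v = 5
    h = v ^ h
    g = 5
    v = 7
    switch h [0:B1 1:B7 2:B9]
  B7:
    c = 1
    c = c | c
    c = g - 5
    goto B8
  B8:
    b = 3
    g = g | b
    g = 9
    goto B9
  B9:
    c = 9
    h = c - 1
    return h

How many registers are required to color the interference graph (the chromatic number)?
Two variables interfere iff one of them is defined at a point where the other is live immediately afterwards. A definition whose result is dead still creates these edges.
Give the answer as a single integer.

Answer: 4

Analysis:
def/use:
  B0: {g,h,y} / ∅
  B1: {b} / ∅
  B2: {c} / ∅
  B3: {g} / {g,y}
  B4: {v} / {g}
  B5: {g} / {h}
  B6: {g,h,v} / {h}
  B7: {c} / {g}
  B8: {b,g} / {g}
  B9: {c,h} / ∅

Backward fixpoint:
  B0: in=∅ out={g,h,y}
  B1: in={g,h,y} out={g,h,y}
  B2: in={g} out={g}
  B3: in={g,h,y} out={h,y}
  B4: in={g} out=∅
  B5: in={h} out={g}
  B6: in={h,y} out={g,h,y}
  B7: in={g} out={g}
  B8: in={g} out=∅
  B9: in=∅ out=∅

Interfere edges:
  b: {g,h,y}
  c: {g}
  g: {b,c,h,v,y}
  h: {b,g,v,y}
  v: {g,h,y}
  y: {b,g,h,v}

Chromatic number:
  clique {b,g,h,y} ⇒ need ≥ 4
  assign b→r3 c→r1 g→r0 h→r1 v→r3 y→r2 — no edge inside a register ⇒ χ ≤ 4
  χ = 4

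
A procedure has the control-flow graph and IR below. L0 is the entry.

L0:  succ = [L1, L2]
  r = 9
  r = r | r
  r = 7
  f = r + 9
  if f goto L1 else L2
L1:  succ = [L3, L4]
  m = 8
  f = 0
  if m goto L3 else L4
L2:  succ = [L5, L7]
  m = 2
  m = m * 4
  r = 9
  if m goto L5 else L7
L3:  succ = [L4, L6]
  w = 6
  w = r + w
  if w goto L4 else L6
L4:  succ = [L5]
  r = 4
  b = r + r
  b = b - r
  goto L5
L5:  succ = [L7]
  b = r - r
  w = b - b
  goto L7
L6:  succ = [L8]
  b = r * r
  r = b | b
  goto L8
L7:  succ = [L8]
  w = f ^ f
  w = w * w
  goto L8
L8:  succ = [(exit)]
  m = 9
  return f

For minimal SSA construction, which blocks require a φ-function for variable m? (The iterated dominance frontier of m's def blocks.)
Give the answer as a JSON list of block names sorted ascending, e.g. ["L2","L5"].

idom tree: L1←L0 L2←L0 L3←L1 L4←L1 L5←L0 L6←L3 L7←L0 L8←L0
Dom at joins:
  L4: preds {L1,L3}: {L0,L1} ∩ {L0,L1,L3} = {L0,L1}; idom=L1
  L5: preds {L2,L4}: {L0,L2} ∩ {L0,L1,L4} = {L0}; idom=L0
  L7: preds {L2,L5}: {L0,L2} ∩ {L0,L5} = {L0}; idom=L0
  L8: preds {L6,L7}: {L0,L1,L3,L6} ∩ {L0,L7} = {L0}; idom=L0

DF walk-up:
  L4←L1: walk · to L1
  L4←L3: walk L3 to L1
  L5←L2: walk L2 to L0
  L5←L4: walk L4→L1 to L0
  L7←L2: walk L2 to L0
  L7←L5: walk L5 to L0
  L8←L6: walk L6→L3→L1 to L0
  L8←L7: walk L7 to L0
  DF(L0)=∅
  DF(L1)={L5,L8}
  DF(L2)={L5,L7}
  DF(L3)={L4,L8}
  DF(L4)={L5}
  DF(L5)={L7}
  DF(L6)={L8}
  DF(L7)={L8}
  DF(L8)=∅

φ for m: defs {L1,L2,L8}
  DF⁺ = {L5,L7,L8}

Answer: ["L5", "L7", "L8"]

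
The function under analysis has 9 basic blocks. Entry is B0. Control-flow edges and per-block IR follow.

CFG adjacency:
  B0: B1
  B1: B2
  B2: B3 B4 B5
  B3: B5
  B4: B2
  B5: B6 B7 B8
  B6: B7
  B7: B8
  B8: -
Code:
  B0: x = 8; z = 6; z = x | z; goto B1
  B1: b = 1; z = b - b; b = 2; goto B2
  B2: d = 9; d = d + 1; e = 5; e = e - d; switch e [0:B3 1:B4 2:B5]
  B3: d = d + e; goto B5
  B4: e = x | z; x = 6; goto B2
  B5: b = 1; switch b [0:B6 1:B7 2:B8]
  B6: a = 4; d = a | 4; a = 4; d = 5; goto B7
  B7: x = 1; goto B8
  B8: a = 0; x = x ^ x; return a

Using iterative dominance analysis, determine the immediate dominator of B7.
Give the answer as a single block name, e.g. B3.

idom tree: B1←B0 B2←B1 B3←B2 B4←B2 B5←B2 B6←B5 B7←B5 B8←B5
Dom at joins:
  B2: preds {B1,B4}: {B0,B1} ∩ {B0,B1,B2,B4} = {B0,B1}; idom=B1
  B5: preds {B2,B3}: {B0,B1,B2} ∩ {B0,B1,B2,B3} = {B0,B1,B2}; idom=B2
  B7: preds {B5,B6}: {B0,B1,B2,B5} ∩ {B0,B1,B2,B5,B6} = {B0,B1,B2,B5}; idom=B5
  B8: preds {B5,B7}: {B0,B1,B2,B5} ∩ {B0,B1,B2,B5,B7} = {B0,B1,B2,B5}; idom=B5

idom(B7) = B5

Answer: B5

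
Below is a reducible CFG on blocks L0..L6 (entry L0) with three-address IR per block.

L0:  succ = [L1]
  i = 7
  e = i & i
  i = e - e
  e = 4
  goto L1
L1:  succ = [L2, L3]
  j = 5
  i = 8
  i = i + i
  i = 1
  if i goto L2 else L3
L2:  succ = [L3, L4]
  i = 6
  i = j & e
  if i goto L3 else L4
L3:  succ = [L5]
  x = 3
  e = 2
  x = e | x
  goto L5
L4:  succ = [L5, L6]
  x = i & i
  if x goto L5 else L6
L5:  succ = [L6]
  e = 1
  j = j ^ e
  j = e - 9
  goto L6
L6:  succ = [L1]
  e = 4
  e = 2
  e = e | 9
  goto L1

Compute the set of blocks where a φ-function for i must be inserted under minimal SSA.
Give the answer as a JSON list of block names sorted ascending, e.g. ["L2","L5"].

Answer: ["L1", "L3", "L5", "L6"]

Derivation:
idom tree: L1←L0 L2←L1 L3←L1 L4←L2 L5←L1 L6←L1
Dom∩ at merges:
  L1: preds {L0,L6}: {L0} ∩ {L0,L1,L6} = {L0}; idom=L0
  L3: preds {L1,L2}: {L0,L1} ∩ {L0,L1,L2} = {L0,L1}; idom=L1
  L5: preds {L3,L4}: {L0,L1,L3} ∩ {L0,L1,L2,L4} = {L0,L1}; idom=L1
  L6: preds {L4,L5}: {L0,L1,L2,L4} ∩ {L0,L1,L5} = {L0,L1}; idom=L1

DF derivation:
  L1←L0: walk · to L0
  L1←L6: walk L6→L1 to L0
  L3←L1: walk · to L1
  L3←L2: walk L2 to L1
  L5←L3: walk L3 to L1
  L5←L4: walk L4→L2 to L1
  L6←L4: walk L4→L2 to L1
  L6←L5: walk L5 to L1
  DF(L0)=∅
  DF(L1)={L1}
  DF(L2)={L3,L5,L6}
  DF(L3)={L5}
  DF(L4)={L5,L6}
  DF(L5)={L6}
  DF(L6)={L1}

φ for i: defs {L0,L1,L2}
  DF⁺ = {L1,L3,L5,L6}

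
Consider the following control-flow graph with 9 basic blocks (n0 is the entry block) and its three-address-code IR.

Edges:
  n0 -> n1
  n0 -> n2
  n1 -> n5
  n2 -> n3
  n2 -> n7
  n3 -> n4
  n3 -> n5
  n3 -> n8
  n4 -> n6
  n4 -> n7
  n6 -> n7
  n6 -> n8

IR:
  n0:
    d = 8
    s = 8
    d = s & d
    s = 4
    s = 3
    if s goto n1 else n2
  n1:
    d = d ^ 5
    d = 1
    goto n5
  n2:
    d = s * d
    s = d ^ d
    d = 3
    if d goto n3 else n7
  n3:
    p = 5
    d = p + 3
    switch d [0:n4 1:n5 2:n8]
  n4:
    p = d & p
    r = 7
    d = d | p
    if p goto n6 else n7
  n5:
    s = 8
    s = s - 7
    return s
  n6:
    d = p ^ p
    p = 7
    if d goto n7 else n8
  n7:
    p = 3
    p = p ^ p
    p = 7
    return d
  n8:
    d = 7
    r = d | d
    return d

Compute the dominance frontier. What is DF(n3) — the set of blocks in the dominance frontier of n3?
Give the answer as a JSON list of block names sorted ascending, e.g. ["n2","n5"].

Answer: ["n5", "n7"]

Working:
idom tree: n1←n0 n2←n0 n3←n2 n4←n3 n5←n0 n6←n4 n7←n2 n8←n3
Dom at joins:
  n5: preds {n1,n3}: {n0,n1} ∩ {n0,n2,n3} = {n0}; idom=n0
  n7: preds {n2,n4,n6}: {n0,n2} ∩ {n0,n2,n3,n4} ∩ {n0,n2,n3,n4,n6} = {n0,n2}; idom=n2
  n8: preds {n3,n6}: {n0,n2,n3} ∩ {n0,n2,n3,n4,n6} = {n0,n2,n3}; idom=n3

DF walk-up:
  n5←n1: walk n1 to n0
  n5←n3: walk n3→n2 to n0
  n7←n2: walk · to n2
  n7←n4: walk n4→n3 to n2
  n7←n6: walk n6→n4→n3 to n2
  n8←n3: walk · to n3
  n8←n6: walk n6→n4 to n3
  n0: DF=∅
  n1: DF={n5}
  n2: DF={n5}
  n3: DF={n5,n7}
  n4: DF={n7,n8}
  n5: DF=∅
  n6: DF={n7,n8}
  n7: DF=∅
  n8: DF=∅

DF(n3) = ["n5", "n7"]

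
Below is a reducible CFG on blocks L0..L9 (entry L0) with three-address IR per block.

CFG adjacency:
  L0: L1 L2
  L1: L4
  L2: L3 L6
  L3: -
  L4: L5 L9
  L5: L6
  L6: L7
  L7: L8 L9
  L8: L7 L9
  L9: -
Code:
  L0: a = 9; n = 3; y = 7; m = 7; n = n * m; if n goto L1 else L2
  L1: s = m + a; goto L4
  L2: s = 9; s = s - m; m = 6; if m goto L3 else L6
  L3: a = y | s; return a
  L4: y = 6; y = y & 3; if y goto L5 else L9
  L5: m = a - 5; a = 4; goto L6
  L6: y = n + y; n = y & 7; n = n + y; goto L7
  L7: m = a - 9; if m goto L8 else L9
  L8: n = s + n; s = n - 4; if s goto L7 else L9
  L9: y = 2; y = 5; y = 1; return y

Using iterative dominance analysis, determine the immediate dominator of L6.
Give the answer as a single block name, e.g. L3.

idom tree: L1←L0 L2←L0 L3←L2 L4←L1 L5←L4 L6←L0 L7←L6 L8←L7 L9←L0
Join-block Dom:
  L6: preds {L2,L5}: {L0,L2} ∩ {L0,L1,L4,L5} = {L0}; idom=L0
  L7: preds {L6,L8}: {L0,L6} ∩ {L0,L6,L7,L8} = {L0,L6}; idom=L6
  L9: preds {L4,L7,L8}: {L0,L1,L4} ∩ {L0,L6,L7} ∩ {L0,L6,L7,L8} = {L0}; idom=L0

idom(L6) = L0

Answer: L0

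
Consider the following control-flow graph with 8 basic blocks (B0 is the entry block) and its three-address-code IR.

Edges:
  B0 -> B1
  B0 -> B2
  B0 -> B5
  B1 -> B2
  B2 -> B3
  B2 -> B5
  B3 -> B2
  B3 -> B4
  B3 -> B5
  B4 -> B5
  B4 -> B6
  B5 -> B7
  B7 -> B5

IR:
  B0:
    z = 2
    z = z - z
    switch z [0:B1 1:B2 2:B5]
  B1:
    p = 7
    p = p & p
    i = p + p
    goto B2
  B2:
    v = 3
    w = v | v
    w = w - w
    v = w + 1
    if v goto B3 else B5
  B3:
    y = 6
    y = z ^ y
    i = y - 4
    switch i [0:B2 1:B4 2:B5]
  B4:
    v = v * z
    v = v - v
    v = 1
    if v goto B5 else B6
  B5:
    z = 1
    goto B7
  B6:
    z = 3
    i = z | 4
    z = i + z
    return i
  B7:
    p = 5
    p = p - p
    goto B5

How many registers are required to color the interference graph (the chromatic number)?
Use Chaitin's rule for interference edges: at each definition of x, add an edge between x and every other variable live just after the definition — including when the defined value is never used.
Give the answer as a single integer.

Answer: 3

Analysis:
def/use:
  B0: {z} / ∅
  B1: {i,p} / ∅
  B2: {v,w} / ∅
  B3: {i,y} / {z}
  B4: {v} / {v,z}
  B5: {z} / ∅
  B6: {i,z} / ∅
  B7: {p} / ∅

Liveness:
  B0: in=∅ out={z}
  B1: in={z} out={z}
  B2: in={z} out={v,z}
  B3: in={v,z} out={v,z}
  B4: in={v,z} out=∅
  B5: in=∅ out=∅
  B6: in=∅ out=∅
  B7: in=∅ out=∅

Interference:
  i: {v,z}
  p: {z}
  v: {i,y,z}
  w: {z}
  y: {v,z}
  z: {i,p,v,w,y}

Colouring:
  lower bound: {i,v,z} mutually conflict ⇒ χ ≥ 3
  assign i→R2 p→R1 v→R1 w→R1 y→R2 z→R0 — no edge inside a register ⇒ χ ≤ 3
  χ = 3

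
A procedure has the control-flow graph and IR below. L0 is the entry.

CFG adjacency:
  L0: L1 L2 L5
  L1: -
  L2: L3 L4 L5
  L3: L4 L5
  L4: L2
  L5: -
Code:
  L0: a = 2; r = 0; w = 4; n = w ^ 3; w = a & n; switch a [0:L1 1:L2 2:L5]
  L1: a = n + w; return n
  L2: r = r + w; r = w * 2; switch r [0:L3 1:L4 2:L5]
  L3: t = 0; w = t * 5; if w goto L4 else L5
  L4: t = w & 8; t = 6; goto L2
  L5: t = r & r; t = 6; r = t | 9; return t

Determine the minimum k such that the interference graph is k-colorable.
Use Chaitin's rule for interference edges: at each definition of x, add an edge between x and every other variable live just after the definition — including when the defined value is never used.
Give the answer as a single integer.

Answer: 4

Working:
Per-block:
  L0: def={a,n,r,w} ue=∅
  L1: def={a} ue={n,w}
  L2: def={r} ue={r,w}
  L3: def={t,w} ue=∅
  L4: def={t} ue={w}
  L5: def={r,t} ue={r}

Backward fixpoint:
  L0 li=∅ lo={n,r,w}
  L1 li={n,w} lo=∅
  L2 li={r,w} lo={r,w}
  L3 li={r} lo={r,w}
  L4 li={r,w} lo={r,w}
  L5 li={r} lo=∅

Interference:
  a — {n,r,w}
  n — {a,r,w}
  r — {a,n,t,w}
  t — {r,w}
  w — {a,n,r,t}

Registers:
  clique {a,n,r,w} ⇒ need ≥ 4
  assign a→R2 n→R3 r→R0 t→R2 w→R1 — no edge inside a register ⇒ χ ≤ 4
  χ = 4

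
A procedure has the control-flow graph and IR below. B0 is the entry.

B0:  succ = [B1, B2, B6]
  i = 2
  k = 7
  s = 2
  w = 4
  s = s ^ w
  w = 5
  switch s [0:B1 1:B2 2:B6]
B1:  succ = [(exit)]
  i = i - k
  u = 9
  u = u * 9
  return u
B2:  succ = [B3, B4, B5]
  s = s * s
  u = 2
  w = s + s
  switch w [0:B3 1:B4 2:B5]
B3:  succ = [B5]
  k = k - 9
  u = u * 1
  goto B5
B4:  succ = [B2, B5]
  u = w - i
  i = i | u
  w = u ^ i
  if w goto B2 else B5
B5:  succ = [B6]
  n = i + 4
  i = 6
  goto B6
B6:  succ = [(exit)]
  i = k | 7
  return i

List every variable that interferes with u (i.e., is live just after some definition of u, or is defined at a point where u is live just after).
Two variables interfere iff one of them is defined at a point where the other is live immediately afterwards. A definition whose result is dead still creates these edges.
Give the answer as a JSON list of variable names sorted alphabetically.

Answer: ["i", "k", "s", "w"]

Analysis:
Per-block:
  B0: {i,k,s,w} / ∅
  B1: {i,u} / {i,k}
  B2: {s,u,w} / {s}
  B3: {k,u} / {k,u}
  B4: {i,u,w} / {i,w}
  B5: {i,n} / {i}
  B6: {i} / {k}

Liveness:
  live B0: ∅→{i,k,s}
  live B1: {i,k}→∅
  live B2: {i,k,s}→{i,k,s,u,w}
  live B3: {i,k,u}→{i,k}
  live B4: {i,k,s,w}→{i,k,s}
  live B5: {i,k}→{k}
  live B6: {k}→∅

Interference:
  i — {k,s,u,w}
  k — {i,n,s,u,w}
  n — {k}
  s — {i,k,u,w}
  u — {i,k,s,w}
  w — {i,k,s,u}

N(u) = ["i", "k", "s", "w"]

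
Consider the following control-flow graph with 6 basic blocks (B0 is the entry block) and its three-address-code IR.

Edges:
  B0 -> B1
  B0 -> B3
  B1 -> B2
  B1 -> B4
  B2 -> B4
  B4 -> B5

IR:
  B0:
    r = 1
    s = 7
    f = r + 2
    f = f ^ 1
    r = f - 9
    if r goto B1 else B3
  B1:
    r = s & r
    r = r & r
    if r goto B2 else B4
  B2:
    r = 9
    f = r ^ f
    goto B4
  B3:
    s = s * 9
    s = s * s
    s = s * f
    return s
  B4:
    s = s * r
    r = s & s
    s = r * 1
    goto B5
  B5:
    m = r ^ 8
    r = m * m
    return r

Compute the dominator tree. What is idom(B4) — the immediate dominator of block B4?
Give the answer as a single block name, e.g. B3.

Answer: B1

Derivation:
idom tree: B1←B0 B2←B1 B3←B0 B4←B1 B5←B4
Dom∩ at merges:
  B4: preds {B1,B2}: {B0,B1} ∩ {B0,B1,B2} = {B0,B1}; idom=B1

idom(B4) = B1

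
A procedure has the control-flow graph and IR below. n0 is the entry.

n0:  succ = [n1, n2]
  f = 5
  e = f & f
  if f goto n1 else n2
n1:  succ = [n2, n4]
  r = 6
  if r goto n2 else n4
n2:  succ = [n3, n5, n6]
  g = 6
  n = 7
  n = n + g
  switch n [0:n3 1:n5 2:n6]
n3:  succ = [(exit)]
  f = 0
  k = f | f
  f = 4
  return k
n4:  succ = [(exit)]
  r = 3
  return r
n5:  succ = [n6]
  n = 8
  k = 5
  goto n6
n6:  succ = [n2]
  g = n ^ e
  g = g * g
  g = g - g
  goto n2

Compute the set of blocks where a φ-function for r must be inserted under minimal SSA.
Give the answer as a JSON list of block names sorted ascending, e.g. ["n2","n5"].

idom tree: n1←n0 n2←n0 n3←n2 n4←n1 n5←n2 n6←n2
Join-block Dom:
  n2: preds {n0,n1,n6}: {n0} ∩ {n0,n1} ∩ {n0,n2,n6} = {n0}; idom=n0
  n6: preds {n2,n5}: {n0,n2} ∩ {n0,n2,n5} = {n0,n2}; idom=n2

DF walk-up:
  n2←n0: walk · to n0
  n2←n1: walk n1 to n0
  n2←n6: walk n6→n2 to n0
  n6←n2: walk · to n2
  n6←n5: walk n5 to n2
  DF(n0)=∅
  DF(n1)={n2}
  DF(n2)={n2}
  DF(n3)=∅
  DF(n4)=∅
  DF(n5)={n6}
  DF(n6)={n2}

φ for r: defs {n1,n4}
  DF⁺ = {n2}

Answer: ["n2"]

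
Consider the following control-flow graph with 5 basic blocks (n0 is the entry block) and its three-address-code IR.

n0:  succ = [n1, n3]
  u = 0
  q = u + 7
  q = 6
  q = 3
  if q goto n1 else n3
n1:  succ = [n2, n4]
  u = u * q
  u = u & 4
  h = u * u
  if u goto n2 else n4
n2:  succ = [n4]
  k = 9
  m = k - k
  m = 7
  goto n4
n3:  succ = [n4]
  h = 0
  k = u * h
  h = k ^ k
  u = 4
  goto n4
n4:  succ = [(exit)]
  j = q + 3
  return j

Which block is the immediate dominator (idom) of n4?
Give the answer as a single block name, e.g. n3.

Answer: n0

Working:
idom tree: n1←n0 n2←n1 n3←n0 n4←n0
Dom at joins:
  n4: preds {n1,n2,n3}: {n0,n1} ∩ {n0,n1,n2} ∩ {n0,n3} = {n0}; idom=n0

idom(n4) = n0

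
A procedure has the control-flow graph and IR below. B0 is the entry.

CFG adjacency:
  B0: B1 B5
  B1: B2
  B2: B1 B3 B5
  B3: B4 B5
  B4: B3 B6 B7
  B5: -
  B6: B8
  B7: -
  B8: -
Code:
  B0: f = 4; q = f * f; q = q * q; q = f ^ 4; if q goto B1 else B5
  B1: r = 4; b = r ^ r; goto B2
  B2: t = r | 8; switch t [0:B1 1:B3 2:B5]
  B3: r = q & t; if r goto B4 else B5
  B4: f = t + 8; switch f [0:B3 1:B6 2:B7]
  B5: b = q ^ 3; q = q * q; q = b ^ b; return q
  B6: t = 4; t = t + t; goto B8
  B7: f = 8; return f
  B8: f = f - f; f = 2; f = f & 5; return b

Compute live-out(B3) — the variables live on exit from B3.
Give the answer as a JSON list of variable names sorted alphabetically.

Per-block:
  B0: {f,q} / ∅
  B1: {b,r} / ∅
  B2: {t} / {r}
  B3: {r} / {q,t}
  B4: {f} / {t}
  B5: {b,q} / {q}
  B6: {t} / ∅
  B7: {f} / ∅
  B8: {f} / {b,f}

Backward fixpoint:
  B0: in=∅ out={q}
  B1: in={q} out={b,q,r}
  B2: in={b,q,r} out={b,q,t}
  B3: in={b,q,t} out={b,q,t}
  B4: in={b,q,t} out={b,f,q,t}
  B5: in={q} out=∅
  B6: in={b,f} out={b,f}
  B7: in=∅ out=∅
  B8: in={b,f} out=∅

live-out(B3) = ["b", "q", "t"]

Answer: ["b", "q", "t"]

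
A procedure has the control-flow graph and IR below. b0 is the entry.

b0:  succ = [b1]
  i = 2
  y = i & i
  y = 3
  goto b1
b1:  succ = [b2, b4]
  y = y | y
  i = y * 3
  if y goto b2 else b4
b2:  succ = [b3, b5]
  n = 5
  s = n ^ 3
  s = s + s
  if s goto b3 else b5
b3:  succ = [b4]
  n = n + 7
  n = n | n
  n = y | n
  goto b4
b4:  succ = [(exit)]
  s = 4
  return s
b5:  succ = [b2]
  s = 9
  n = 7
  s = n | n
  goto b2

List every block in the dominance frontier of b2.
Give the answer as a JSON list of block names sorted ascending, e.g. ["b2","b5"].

Answer: ["b2", "b4"]

Derivation:
idom tree: b1←b0 b2←b1 b3←b2 b4←b1 b5←b2
Join-block Dom:
  b2: preds {b1,b5}: {b0,b1} ∩ {b0,b1,b2,b5} = {b0,b1}; idom=b1
  b4: preds {b1,b3}: {b0,b1} ∩ {b0,b1,b2,b3} = {b0,b1}; idom=b1

DF derivation:
  join b2 pred b1: · stop@b1
  join b2 pred b5: b5→b2 stop@b1
  join b4 pred b1: · stop@b1
  join b4 pred b3: b3→b2 stop@b1
  b0 → ∅
  b1 → ∅
  b2 → {b2,b4}
  b3 → {b4}
  b4 → ∅
  b5 → {b2}

DF(b2) = ["b2", "b4"]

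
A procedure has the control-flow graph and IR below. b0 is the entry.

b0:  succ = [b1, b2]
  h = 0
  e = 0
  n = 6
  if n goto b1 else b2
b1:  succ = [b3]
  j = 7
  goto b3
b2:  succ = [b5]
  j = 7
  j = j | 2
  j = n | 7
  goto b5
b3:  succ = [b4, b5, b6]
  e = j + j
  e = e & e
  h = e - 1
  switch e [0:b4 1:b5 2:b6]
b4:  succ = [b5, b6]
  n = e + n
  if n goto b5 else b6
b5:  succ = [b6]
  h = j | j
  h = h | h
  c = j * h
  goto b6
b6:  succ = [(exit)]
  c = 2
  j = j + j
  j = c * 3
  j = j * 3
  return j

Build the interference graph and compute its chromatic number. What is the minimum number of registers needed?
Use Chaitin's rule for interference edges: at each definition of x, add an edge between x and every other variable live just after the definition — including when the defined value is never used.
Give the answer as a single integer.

Block summaries:
  b0: {e,h,n} / ∅
  b1: {j} / ∅
  b2: {j} / {n}
  b3: {e,h} / {j}
  b4: {n} / {e,n}
  b5: {c,h} / {j}
  b6: {c,j} / {j}

Live sets:
  live b0: ∅→{n}
  live b1: {n}→{j,n}
  live b2: {n}→{j}
  live b3: {j,n}→{e,j,n}
  live b4: {e,j,n}→{j}
  live b5: {j}→{j}
  live b6: {j}→∅

Interfere edges:
  c: {j}
  e: {h,j,n}
  h: {e,j,n}
  j: {c,e,h,n}
  n: {e,h,j}

Registers:
  lower bound: {e,h,j,n} mutually conflict ⇒ χ ≥ 4
  4-colouring: R0={j}  R1={c,e}  R2={h}  R3={n}
  χ = 4

Answer: 4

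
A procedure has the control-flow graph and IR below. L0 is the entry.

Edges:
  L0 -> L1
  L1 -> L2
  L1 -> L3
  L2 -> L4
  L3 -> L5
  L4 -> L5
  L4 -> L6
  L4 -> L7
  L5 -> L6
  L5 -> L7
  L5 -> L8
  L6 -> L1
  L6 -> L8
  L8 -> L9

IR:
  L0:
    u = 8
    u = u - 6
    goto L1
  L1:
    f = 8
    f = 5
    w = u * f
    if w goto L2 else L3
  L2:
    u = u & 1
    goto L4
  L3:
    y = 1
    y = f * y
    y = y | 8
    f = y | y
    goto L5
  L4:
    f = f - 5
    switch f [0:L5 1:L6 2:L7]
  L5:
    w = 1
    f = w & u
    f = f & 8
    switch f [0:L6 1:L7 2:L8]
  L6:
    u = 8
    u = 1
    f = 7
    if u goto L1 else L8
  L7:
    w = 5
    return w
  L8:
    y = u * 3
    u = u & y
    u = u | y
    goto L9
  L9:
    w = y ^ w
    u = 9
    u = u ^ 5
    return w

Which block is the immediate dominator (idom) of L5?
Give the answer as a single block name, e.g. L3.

Answer: L1

Derivation:
idom tree: L1←L0 L2←L1 L3←L1 L4←L2 L5←L1 L6←L1 L7←L1 L8←L1 L9←L8
Dom∩ at merges:
  L1: preds {L0,L6}: {L0} ∩ {L0,L1,L6} = {L0}; idom=L0
  L5: preds {L3,L4}: {L0,L1,L3} ∩ {L0,L1,L2,L4} = {L0,L1}; idom=L1
  L6: preds {L4,L5}: {L0,L1,L2,L4} ∩ {L0,L1,L5} = {L0,L1}; idom=L1
  L7: preds {L4,L5}: {L0,L1,L2,L4} ∩ {L0,L1,L5} = {L0,L1}; idom=L1
  L8: preds {L5,L6}: {L0,L1,L5} ∩ {L0,L1,L6} = {L0,L1}; idom=L1

idom(L5) = L1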